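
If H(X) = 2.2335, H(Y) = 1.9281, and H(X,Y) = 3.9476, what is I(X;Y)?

I(X;Y) = H(X) + H(Y) - H(X,Y)
I(X;Y) = 2.2335 + 1.9281 - 3.9476 = 0.214 bits


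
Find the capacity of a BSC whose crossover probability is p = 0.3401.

For BSC with error probability p:
C = 1 - H(p) where H(p) is binary entropy
H(0.3401) = -0.3401 × log₂(0.3401) - 0.6599 × log₂(0.6599)
H(p) = 0.9249
C = 1 - 0.9249 = 0.0751 bits/use


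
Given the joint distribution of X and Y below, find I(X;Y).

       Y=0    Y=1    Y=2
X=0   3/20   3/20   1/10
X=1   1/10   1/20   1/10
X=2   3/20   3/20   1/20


H(X) = 1.5589, H(Y) = 1.5589, H(X,Y) = 3.0710
I(X;Y) = H(X) + H(Y) - H(X,Y) = 0.0468 bits


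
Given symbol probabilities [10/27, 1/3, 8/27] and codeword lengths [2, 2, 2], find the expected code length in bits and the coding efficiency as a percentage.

Average length L = Σ p_i × l_i = 2.0000 bits
Entropy H = 1.5790 bits
Efficiency η = H/L × 100% = 78.95%


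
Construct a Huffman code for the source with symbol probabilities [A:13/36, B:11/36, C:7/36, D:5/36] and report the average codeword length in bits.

Huffman tree construction:
Combine smallest probabilities repeatedly
Resulting codes:
  A: 0 (length 1)
  B: 10 (length 2)
  C: 111 (length 3)
  D: 110 (length 3)
Average length = Σ p(s) × length(s) = 1.9722 bits


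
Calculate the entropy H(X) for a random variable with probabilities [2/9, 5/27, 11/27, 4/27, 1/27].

H(X) = -Σ p(x) log₂ p(x)
  -2/9 × log₂(2/9) = 0.4822
  -5/27 × log₂(5/27) = 0.4505
  -11/27 × log₂(11/27) = 0.5278
  -4/27 × log₂(4/27) = 0.4081
  -1/27 × log₂(1/27) = 0.1761
H(X) = 2.0448 bits


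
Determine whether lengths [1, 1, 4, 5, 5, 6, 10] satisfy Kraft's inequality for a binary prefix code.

Kraft inequality: Σ 2^(-l_i) ≤ 1 for prefix-free code
Calculating: 2^(-1) + 2^(-1) + 2^(-4) + 2^(-5) + 2^(-5) + 2^(-6) + 2^(-10)
= 0.5 + 0.5 + 0.0625 + 0.03125 + 0.03125 + 0.015625 + 0.0009765625
= 1.1416
Since 1.1416 > 1, prefix-free code does not exist


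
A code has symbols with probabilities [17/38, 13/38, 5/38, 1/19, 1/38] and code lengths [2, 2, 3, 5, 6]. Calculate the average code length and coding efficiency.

Average length L = Σ p_i × l_i = 2.3947 bits
Entropy H = 1.7952 bits
Efficiency η = H/L × 100% = 74.97%


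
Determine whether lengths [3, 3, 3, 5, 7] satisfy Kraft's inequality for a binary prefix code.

Kraft inequality: Σ 2^(-l_i) ≤ 1 for prefix-free code
Calculating: 2^(-3) + 2^(-3) + 2^(-3) + 2^(-5) + 2^(-7)
= 0.125 + 0.125 + 0.125 + 0.03125 + 0.0078125
= 0.4141
Since 0.4141 ≤ 1, prefix-free code exists


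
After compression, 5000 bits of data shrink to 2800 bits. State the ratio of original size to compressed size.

Compression ratio = Original / Compressed
= 5000 / 2800 = 1.79:1


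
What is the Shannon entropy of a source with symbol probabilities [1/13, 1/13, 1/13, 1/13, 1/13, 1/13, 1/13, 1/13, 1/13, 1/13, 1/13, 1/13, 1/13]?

H(X) = -Σ p(x) log₂ p(x)
  -1/13 × log₂(1/13) = 0.2846
  -1/13 × log₂(1/13) = 0.2846
  -1/13 × log₂(1/13) = 0.2846
  -1/13 × log₂(1/13) = 0.2846
  -1/13 × log₂(1/13) = 0.2846
  -1/13 × log₂(1/13) = 0.2846
  -1/13 × log₂(1/13) = 0.2846
  -1/13 × log₂(1/13) = 0.2846
  -1/13 × log₂(1/13) = 0.2846
  -1/13 × log₂(1/13) = 0.2846
  -1/13 × log₂(1/13) = 0.2846
  -1/13 × log₂(1/13) = 0.2846
  -1/13 × log₂(1/13) = 0.2846
H(X) = 3.7004 bits


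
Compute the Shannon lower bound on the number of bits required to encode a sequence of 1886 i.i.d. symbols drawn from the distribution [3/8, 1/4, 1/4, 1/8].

Entropy H = 1.9056 bits/symbol
Minimum bits = H × n = 1.9056 × 1886
= 3594.04 bits


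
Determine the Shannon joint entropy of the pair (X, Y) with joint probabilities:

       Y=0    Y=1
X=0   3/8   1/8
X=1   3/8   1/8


H(X,Y) = -Σ p(x,y) log₂ p(x,y)
  p(0,0)=3/8: -0.3750 × log₂(0.3750) = 0.5306
  p(0,1)=1/8: -0.1250 × log₂(0.1250) = 0.3750
  p(1,0)=3/8: -0.3750 × log₂(0.3750) = 0.5306
  p(1,1)=1/8: -0.1250 × log₂(0.1250) = 0.3750
H(X,Y) = 1.8113 bits


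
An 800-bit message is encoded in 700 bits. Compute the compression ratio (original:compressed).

Compression ratio = Original / Compressed
= 800 / 700 = 1.14:1


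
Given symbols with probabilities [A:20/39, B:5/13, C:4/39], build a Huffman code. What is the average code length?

Huffman tree construction:
Combine smallest probabilities repeatedly
Resulting codes:
  A: 1 (length 1)
  B: 01 (length 2)
  C: 00 (length 2)
Average length = Σ p(s) × length(s) = 1.4872 bits


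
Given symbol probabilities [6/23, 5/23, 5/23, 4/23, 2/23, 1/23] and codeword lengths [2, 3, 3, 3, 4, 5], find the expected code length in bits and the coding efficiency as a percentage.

Average length L = Σ p_i × l_i = 2.9130 bits
Entropy H = 2.4049 bits
Efficiency η = H/L × 100% = 82.56%


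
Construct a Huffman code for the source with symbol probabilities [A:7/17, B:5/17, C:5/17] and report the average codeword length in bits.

Huffman tree construction:
Combine smallest probabilities repeatedly
Resulting codes:
  A: 0 (length 1)
  B: 10 (length 2)
  C: 11 (length 2)
Average length = Σ p(s) × length(s) = 1.5882 bits


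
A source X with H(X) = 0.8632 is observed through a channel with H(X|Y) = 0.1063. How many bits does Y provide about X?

I(X;Y) = H(X) - H(X|Y)
I(X;Y) = 0.8632 - 0.1063 = 0.7569 bits


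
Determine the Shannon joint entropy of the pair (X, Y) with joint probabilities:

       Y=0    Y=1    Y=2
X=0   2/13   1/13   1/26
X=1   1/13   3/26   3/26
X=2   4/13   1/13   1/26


H(X,Y) = -Σ p(x,y) log₂ p(x,y)
  p(0,0)=2/13: -0.1538 × log₂(0.1538) = 0.4155
  p(0,1)=1/13: -0.0769 × log₂(0.0769) = 0.2846
  p(0,2)=1/26: -0.0385 × log₂(0.0385) = 0.1808
  p(1,0)=1/13: -0.0769 × log₂(0.0769) = 0.2846
  p(1,1)=3/26: -0.1154 × log₂(0.1154) = 0.3595
  p(1,2)=3/26: -0.1154 × log₂(0.1154) = 0.3595
  p(2,0)=4/13: -0.3077 × log₂(0.3077) = 0.5232
  p(2,1)=1/13: -0.0769 × log₂(0.0769) = 0.2846
  p(2,2)=1/26: -0.0385 × log₂(0.0385) = 0.1808
H(X,Y) = 2.8731 bits


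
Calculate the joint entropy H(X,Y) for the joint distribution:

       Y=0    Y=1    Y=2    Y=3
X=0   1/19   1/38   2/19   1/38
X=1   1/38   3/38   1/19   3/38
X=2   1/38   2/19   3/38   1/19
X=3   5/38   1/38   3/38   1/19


H(X,Y) = -Σ p(x,y) log₂ p(x,y)
  p(0,0)=1/19: -0.0526 × log₂(0.0526) = 0.2236
  p(0,1)=1/38: -0.0263 × log₂(0.0263) = 0.1381
  p(0,2)=2/19: -0.1053 × log₂(0.1053) = 0.3419
  p(0,3)=1/38: -0.0263 × log₂(0.0263) = 0.1381
  p(1,0)=1/38: -0.0263 × log₂(0.0263) = 0.1381
  p(1,1)=3/38: -0.0789 × log₂(0.0789) = 0.2892
  p(1,2)=1/19: -0.0526 × log₂(0.0526) = 0.2236
  p(1,3)=3/38: -0.0789 × log₂(0.0789) = 0.2892
  p(2,0)=1/38: -0.0263 × log₂(0.0263) = 0.1381
  p(2,1)=2/19: -0.1053 × log₂(0.1053) = 0.3419
  p(2,2)=3/38: -0.0789 × log₂(0.0789) = 0.2892
  p(2,3)=1/19: -0.0526 × log₂(0.0526) = 0.2236
  p(3,0)=5/38: -0.1316 × log₂(0.1316) = 0.3850
  p(3,1)=1/38: -0.0263 × log₂(0.0263) = 0.1381
  p(3,2)=3/38: -0.0789 × log₂(0.0789) = 0.2892
  p(3,3)=1/19: -0.0526 × log₂(0.0526) = 0.2236
H(X,Y) = 3.8103 bits


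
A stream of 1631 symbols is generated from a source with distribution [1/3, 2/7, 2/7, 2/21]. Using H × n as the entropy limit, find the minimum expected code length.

Entropy H = 1.8842 bits/symbol
Minimum bits = H × n = 1.8842 × 1631
= 3073.09 bits


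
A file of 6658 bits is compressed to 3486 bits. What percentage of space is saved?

Space savings = (1 - Compressed/Original) × 100%
= (1 - 3486/6658) × 100%
= 47.64%


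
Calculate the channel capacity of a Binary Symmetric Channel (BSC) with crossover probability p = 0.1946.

For BSC with error probability p:
C = 1 - H(p) where H(p) is binary entropy
H(0.1946) = -0.1946 × log₂(0.1946) - 0.8054 × log₂(0.8054)
H(p) = 0.7110
C = 1 - 0.7110 = 0.2890 bits/use


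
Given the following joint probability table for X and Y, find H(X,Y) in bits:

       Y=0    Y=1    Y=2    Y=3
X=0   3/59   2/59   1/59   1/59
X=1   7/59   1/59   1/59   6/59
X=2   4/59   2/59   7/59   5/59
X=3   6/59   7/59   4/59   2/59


H(X,Y) = -Σ p(x,y) log₂ p(x,y)
  p(0,0)=3/59: -0.0508 × log₂(0.0508) = 0.2185
  p(0,1)=2/59: -0.0339 × log₂(0.0339) = 0.1655
  p(0,2)=1/59: -0.0169 × log₂(0.0169) = 0.0997
  p(0,3)=1/59: -0.0169 × log₂(0.0169) = 0.0997
  p(1,0)=7/59: -0.1186 × log₂(0.1186) = 0.3649
  p(1,1)=1/59: -0.0169 × log₂(0.0169) = 0.0997
  p(1,2)=1/59: -0.0169 × log₂(0.0169) = 0.0997
  p(1,3)=6/59: -0.1017 × log₂(0.1017) = 0.3354
  p(2,0)=4/59: -0.0678 × log₂(0.0678) = 0.2632
  p(2,1)=2/59: -0.0339 × log₂(0.0339) = 0.1655
  p(2,2)=7/59: -0.1186 × log₂(0.1186) = 0.3649
  p(2,3)=5/59: -0.0847 × log₂(0.0847) = 0.3018
  p(3,0)=6/59: -0.1017 × log₂(0.1017) = 0.3354
  p(3,1)=7/59: -0.1186 × log₂(0.1186) = 0.3649
  p(3,2)=4/59: -0.0678 × log₂(0.0678) = 0.2632
  p(3,3)=2/59: -0.0339 × log₂(0.0339) = 0.1655
H(X,Y) = 3.7074 bits


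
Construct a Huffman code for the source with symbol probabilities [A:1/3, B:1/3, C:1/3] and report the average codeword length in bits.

Huffman tree construction:
Combine smallest probabilities repeatedly
Resulting codes:
  A: 10 (length 2)
  B: 11 (length 2)
  C: 0 (length 1)
Average length = Σ p(s) × length(s) = 1.6667 bits


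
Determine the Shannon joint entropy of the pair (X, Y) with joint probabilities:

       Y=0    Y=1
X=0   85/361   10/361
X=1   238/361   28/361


H(X,Y) = -Σ p(x,y) log₂ p(x,y)
  p(0,0)=85/361: -0.2355 × log₂(0.2355) = 0.4913
  p(0,1)=10/361: -0.0277 × log₂(0.0277) = 0.1433
  p(1,0)=238/361: -0.6593 × log₂(0.6593) = 0.3963
  p(1,1)=28/361: -0.0776 × log₂(0.0776) = 0.2861
H(X,Y) = 1.3169 bits


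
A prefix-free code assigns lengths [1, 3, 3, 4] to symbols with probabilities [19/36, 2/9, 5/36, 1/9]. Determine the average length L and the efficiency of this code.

Average length L = Σ p_i × l_i = 2.0556 bits
Entropy H = 1.7166 bits
Efficiency η = H/L × 100% = 83.51%


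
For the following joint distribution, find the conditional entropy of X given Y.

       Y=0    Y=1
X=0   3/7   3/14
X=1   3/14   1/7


H(X|Y) = Σ_y p(y) H(X|Y=y)
  p(Y=0) = 9/14, H(X|Y=0) = 0.9183
  p(Y=1) = 5/14, H(X|Y=1) = 0.9710
H(X|Y) = 0.6429×0.9183 + 0.3571×0.9710 = 0.9371 bits


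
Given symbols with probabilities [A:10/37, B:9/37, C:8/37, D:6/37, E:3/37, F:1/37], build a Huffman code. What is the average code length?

Huffman tree construction:
Combine smallest probabilities repeatedly
Resulting codes:
  A: 10 (length 2)
  B: 01 (length 2)
  C: 00 (length 2)
  D: 111 (length 3)
  E: 1101 (length 4)
  F: 1100 (length 4)
Average length = Σ p(s) × length(s) = 2.3784 bits


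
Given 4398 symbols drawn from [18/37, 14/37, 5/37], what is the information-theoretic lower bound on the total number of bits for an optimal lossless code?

Entropy H = 1.4264 bits/symbol
Minimum bits = H × n = 1.4264 × 4398
= 6273.51 bits


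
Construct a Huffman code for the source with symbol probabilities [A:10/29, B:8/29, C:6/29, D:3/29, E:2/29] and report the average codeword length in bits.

Huffman tree construction:
Combine smallest probabilities repeatedly
Resulting codes:
  A: 11 (length 2)
  B: 10 (length 2)
  C: 01 (length 2)
  D: 001 (length 3)
  E: 000 (length 3)
Average length = Σ p(s) × length(s) = 2.1724 bits


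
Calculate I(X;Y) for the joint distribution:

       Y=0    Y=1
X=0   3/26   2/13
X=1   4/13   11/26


H(X) = 0.8404, H(Y) = 0.9829, H(X,Y) = 1.8232
I(X;Y) = H(X) + H(Y) - H(X,Y) = 0.0000 bits


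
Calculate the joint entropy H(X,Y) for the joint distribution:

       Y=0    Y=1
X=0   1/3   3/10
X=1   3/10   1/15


H(X,Y) = -Σ p(x,y) log₂ p(x,y)
  p(0,0)=1/3: -0.3333 × log₂(0.3333) = 0.5283
  p(0,1)=3/10: -0.3000 × log₂(0.3000) = 0.5211
  p(1,0)=3/10: -0.3000 × log₂(0.3000) = 0.5211
  p(1,1)=1/15: -0.0667 × log₂(0.0667) = 0.2605
H(X,Y) = 1.8310 bits


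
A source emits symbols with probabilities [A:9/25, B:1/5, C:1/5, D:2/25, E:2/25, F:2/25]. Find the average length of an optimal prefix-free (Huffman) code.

Huffman tree construction:
Combine smallest probabilities repeatedly
Resulting codes:
  A: 11 (length 2)
  B: 00 (length 2)
  C: 01 (length 2)
  D: 1010 (length 4)
  E: 1011 (length 4)
  F: 100 (length 3)
Average length = Σ p(s) × length(s) = 2.4000 bits


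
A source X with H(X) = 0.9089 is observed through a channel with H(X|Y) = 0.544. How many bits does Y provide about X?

I(X;Y) = H(X) - H(X|Y)
I(X;Y) = 0.9089 - 0.544 = 0.3649 bits


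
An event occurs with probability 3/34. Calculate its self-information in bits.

Information content I(x) = -log₂(p(x))
I = -log₂(3/34) = -log₂(0.0882)
I = 3.5025 bits


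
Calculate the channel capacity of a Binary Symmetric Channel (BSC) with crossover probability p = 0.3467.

For BSC with error probability p:
C = 1 - H(p) where H(p) is binary entropy
H(0.3467) = -0.3467 × log₂(0.3467) - 0.6533 × log₂(0.6533)
H(p) = 0.9311
C = 1 - 0.9311 = 0.0689 bits/use


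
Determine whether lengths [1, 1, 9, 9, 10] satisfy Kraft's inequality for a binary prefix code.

Kraft inequality: Σ 2^(-l_i) ≤ 1 for prefix-free code
Calculating: 2^(-1) + 2^(-1) + 2^(-9) + 2^(-9) + 2^(-10)
= 0.5 + 0.5 + 0.001953125 + 0.001953125 + 0.0009765625
= 1.0049
Since 1.0049 > 1, prefix-free code does not exist


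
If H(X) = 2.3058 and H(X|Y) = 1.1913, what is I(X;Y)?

I(X;Y) = H(X) - H(X|Y)
I(X;Y) = 2.3058 - 1.1913 = 1.1145 bits


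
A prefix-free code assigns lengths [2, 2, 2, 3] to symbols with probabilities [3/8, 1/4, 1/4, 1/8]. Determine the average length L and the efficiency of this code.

Average length L = Σ p_i × l_i = 2.1250 bits
Entropy H = 1.9056 bits
Efficiency η = H/L × 100% = 89.68%


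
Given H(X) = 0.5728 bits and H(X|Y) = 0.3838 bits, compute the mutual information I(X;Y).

I(X;Y) = H(X) - H(X|Y)
I(X;Y) = 0.5728 - 0.3838 = 0.189 bits


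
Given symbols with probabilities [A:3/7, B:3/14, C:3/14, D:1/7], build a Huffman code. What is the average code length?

Huffman tree construction:
Combine smallest probabilities repeatedly
Resulting codes:
  A: 0 (length 1)
  B: 111 (length 3)
  C: 10 (length 2)
  D: 110 (length 3)
Average length = Σ p(s) × length(s) = 1.9286 bits


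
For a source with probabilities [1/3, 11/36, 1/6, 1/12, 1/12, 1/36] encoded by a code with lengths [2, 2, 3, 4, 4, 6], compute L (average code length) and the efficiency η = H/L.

Average length L = Σ p_i × l_i = 2.6111 bits
Entropy H = 2.2229 bits
Efficiency η = H/L × 100% = 85.13%


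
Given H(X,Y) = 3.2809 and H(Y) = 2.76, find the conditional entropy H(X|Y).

Chain rule: H(X,Y) = H(X|Y) + H(Y)
H(X|Y) = H(X,Y) - H(Y) = 3.2809 - 2.76 = 0.5209 bits


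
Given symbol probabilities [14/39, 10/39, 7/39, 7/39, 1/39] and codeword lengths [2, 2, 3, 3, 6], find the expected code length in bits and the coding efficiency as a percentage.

Average length L = Σ p_i × l_i = 2.4615 bits
Entropy H = 2.0591 bits
Efficiency η = H/L × 100% = 83.65%


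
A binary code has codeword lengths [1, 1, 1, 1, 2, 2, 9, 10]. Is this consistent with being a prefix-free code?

Kraft inequality: Σ 2^(-l_i) ≤ 1 for prefix-free code
Calculating: 2^(-1) + 2^(-1) + 2^(-1) + 2^(-1) + 2^(-2) + 2^(-2) + 2^(-9) + 2^(-10)
= 0.5 + 0.5 + 0.5 + 0.5 + 0.25 + 0.25 + 0.001953125 + 0.0009765625
= 2.5029
Since 2.5029 > 1, prefix-free code does not exist


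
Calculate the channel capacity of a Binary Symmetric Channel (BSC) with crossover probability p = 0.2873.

For BSC with error probability p:
C = 1 - H(p) where H(p) is binary entropy
H(0.2873) = -0.2873 × log₂(0.2873) - 0.7127 × log₂(0.7127)
H(p) = 0.8652
C = 1 - 0.8652 = 0.1348 bits/use


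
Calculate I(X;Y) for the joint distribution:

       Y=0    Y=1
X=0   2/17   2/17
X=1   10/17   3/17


H(X) = 0.7871, H(Y) = 0.8740, H(X,Y) = 1.6184
I(X;Y) = H(X) + H(Y) - H(X,Y) = 0.0427 bits


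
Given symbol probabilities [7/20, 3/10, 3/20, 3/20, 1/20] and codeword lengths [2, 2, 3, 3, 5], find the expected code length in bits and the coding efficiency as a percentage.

Average length L = Σ p_i × l_i = 2.4500 bits
Entropy H = 2.0884 bits
Efficiency η = H/L × 100% = 85.24%


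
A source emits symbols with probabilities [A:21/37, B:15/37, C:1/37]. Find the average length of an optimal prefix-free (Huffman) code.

Huffman tree construction:
Combine smallest probabilities repeatedly
Resulting codes:
  A: 1 (length 1)
  B: 01 (length 2)
  C: 00 (length 2)
Average length = Σ p(s) × length(s) = 1.4324 bits


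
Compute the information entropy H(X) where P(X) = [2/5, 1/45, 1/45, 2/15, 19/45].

H(X) = -Σ p(x) log₂ p(x)
  -2/5 × log₂(2/5) = 0.5288
  -1/45 × log₂(1/45) = 0.1220
  -1/45 × log₂(1/45) = 0.1220
  -2/15 × log₂(2/15) = 0.3876
  -19/45 × log₂(19/45) = 0.5252
H(X) = 1.6857 bits


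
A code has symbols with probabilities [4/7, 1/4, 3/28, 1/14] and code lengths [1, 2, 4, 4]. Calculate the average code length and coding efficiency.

Average length L = Σ p_i × l_i = 1.7857 bits
Entropy H = 1.5786 bits
Efficiency η = H/L × 100% = 88.40%


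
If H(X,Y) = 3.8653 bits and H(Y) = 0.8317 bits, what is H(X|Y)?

Chain rule: H(X,Y) = H(X|Y) + H(Y)
H(X|Y) = H(X,Y) - H(Y) = 3.8653 - 0.8317 = 3.0336 bits


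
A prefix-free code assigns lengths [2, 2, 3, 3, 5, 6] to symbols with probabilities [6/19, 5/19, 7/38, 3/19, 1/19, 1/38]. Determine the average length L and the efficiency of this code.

Average length L = Σ p_i × l_i = 2.6053 bits
Entropy H = 2.2637 bits
Efficiency η = H/L × 100% = 86.89%


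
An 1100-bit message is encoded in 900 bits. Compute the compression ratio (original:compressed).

Compression ratio = Original / Compressed
= 1100 / 900 = 1.22:1


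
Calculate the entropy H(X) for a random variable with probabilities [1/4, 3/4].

H(X) = -Σ p(x) log₂ p(x)
  -1/4 × log₂(1/4) = 0.5000
  -3/4 × log₂(3/4) = 0.3113
H(X) = 0.8113 bits


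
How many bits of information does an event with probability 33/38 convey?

Information content I(x) = -log₂(p(x))
I = -log₂(33/38) = -log₂(0.8684)
I = 0.2035 bits


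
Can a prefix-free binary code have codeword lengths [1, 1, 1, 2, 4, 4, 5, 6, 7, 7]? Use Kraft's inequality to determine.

Kraft inequality: Σ 2^(-l_i) ≤ 1 for prefix-free code
Calculating: 2^(-1) + 2^(-1) + 2^(-1) + 2^(-2) + 2^(-4) + 2^(-4) + 2^(-5) + 2^(-6) + 2^(-7) + 2^(-7)
= 0.5 + 0.5 + 0.5 + 0.25 + 0.0625 + 0.0625 + 0.03125 + 0.015625 + 0.0078125 + 0.0078125
= 1.9375
Since 1.9375 > 1, prefix-free code does not exist


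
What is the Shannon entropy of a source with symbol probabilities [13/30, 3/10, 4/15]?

H(X) = -Σ p(x) log₂ p(x)
  -13/30 × log₂(13/30) = 0.5228
  -3/10 × log₂(3/10) = 0.5211
  -4/15 × log₂(4/15) = 0.5085
H(X) = 1.5524 bits


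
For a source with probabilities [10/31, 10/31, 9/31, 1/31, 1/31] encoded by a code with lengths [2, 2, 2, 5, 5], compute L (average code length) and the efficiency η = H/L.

Average length L = Σ p_i × l_i = 2.1935 bits
Entropy H = 1.8907 bits
Efficiency η = H/L × 100% = 86.19%


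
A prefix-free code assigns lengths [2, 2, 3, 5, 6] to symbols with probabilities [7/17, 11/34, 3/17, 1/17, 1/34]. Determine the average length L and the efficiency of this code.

Average length L = Σ p_i × l_i = 2.4706 bits
Entropy H = 1.8855 bits
Efficiency η = H/L × 100% = 76.32%


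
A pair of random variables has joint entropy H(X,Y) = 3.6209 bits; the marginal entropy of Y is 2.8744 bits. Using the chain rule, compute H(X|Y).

Chain rule: H(X,Y) = H(X|Y) + H(Y)
H(X|Y) = H(X,Y) - H(Y) = 3.6209 - 2.8744 = 0.7465 bits


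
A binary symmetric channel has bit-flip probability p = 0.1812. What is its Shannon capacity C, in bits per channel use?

For BSC with error probability p:
C = 1 - H(p) where H(p) is binary entropy
H(0.1812) = -0.1812 × log₂(0.1812) - 0.8188 × log₂(0.8188)
H(p) = 0.6827
C = 1 - 0.6827 = 0.3173 bits/use


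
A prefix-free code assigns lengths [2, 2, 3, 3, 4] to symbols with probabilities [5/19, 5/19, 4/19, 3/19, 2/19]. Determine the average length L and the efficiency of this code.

Average length L = Σ p_i × l_i = 2.5789 bits
Entropy H = 2.2493 bits
Efficiency η = H/L × 100% = 87.22%


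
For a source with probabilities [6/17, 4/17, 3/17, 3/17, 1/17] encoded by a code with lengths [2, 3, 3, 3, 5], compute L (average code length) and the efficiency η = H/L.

Average length L = Σ p_i × l_i = 2.7647 bits
Entropy H = 2.1451 bits
Efficiency η = H/L × 100% = 77.59%


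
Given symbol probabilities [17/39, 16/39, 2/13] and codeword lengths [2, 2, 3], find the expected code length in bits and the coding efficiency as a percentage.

Average length L = Σ p_i × l_i = 2.1538 bits
Entropy H = 1.4650 bits
Efficiency η = H/L × 100% = 68.02%


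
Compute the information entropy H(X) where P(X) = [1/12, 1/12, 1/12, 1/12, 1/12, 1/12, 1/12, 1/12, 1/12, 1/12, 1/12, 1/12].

H(X) = -Σ p(x) log₂ p(x)
  -1/12 × log₂(1/12) = 0.2987
  -1/12 × log₂(1/12) = 0.2987
  -1/12 × log₂(1/12) = 0.2987
  -1/12 × log₂(1/12) = 0.2987
  -1/12 × log₂(1/12) = 0.2987
  -1/12 × log₂(1/12) = 0.2987
  -1/12 × log₂(1/12) = 0.2987
  -1/12 × log₂(1/12) = 0.2987
  -1/12 × log₂(1/12) = 0.2987
  -1/12 × log₂(1/12) = 0.2987
  -1/12 × log₂(1/12) = 0.2987
  -1/12 × log₂(1/12) = 0.2987
H(X) = 3.5850 bits


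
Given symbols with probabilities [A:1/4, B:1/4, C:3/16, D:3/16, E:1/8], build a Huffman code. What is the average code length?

Huffman tree construction:
Combine smallest probabilities repeatedly
Resulting codes:
  A: 01 (length 2)
  B: 10 (length 2)
  C: 111 (length 3)
  D: 00 (length 2)
  E: 110 (length 3)
Average length = Σ p(s) × length(s) = 2.3125 bits


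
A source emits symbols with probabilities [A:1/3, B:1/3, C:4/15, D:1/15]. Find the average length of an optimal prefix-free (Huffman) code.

Huffman tree construction:
Combine smallest probabilities repeatedly
Resulting codes:
  A: 10 (length 2)
  B: 11 (length 2)
  C: 01 (length 2)
  D: 00 (length 2)
Average length = Σ p(s) × length(s) = 2.0000 bits


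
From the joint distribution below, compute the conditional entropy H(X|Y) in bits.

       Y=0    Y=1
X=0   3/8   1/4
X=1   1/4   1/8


H(X|Y) = Σ_y p(y) H(X|Y=y)
  p(Y=0) = 5/8, H(X|Y=0) = 0.9710
  p(Y=1) = 3/8, H(X|Y=1) = 0.9183
H(X|Y) = 0.6250×0.9710 + 0.3750×0.9183 = 0.9512 bits


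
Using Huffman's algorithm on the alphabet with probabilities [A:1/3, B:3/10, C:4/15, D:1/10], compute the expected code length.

Huffman tree construction:
Combine smallest probabilities repeatedly
Resulting codes:
  A: 11 (length 2)
  B: 10 (length 2)
  C: 01 (length 2)
  D: 00 (length 2)
Average length = Σ p(s) × length(s) = 2.0000 bits


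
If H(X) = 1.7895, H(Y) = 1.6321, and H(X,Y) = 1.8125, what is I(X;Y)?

I(X;Y) = H(X) + H(Y) - H(X,Y)
I(X;Y) = 1.7895 + 1.6321 - 1.8125 = 1.6091 bits


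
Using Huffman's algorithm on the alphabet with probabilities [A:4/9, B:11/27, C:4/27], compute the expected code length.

Huffman tree construction:
Combine smallest probabilities repeatedly
Resulting codes:
  A: 0 (length 1)
  B: 11 (length 2)
  C: 10 (length 2)
Average length = Σ p(s) × length(s) = 1.5556 bits


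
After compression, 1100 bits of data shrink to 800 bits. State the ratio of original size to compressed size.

Compression ratio = Original / Compressed
= 1100 / 800 = 1.38:1


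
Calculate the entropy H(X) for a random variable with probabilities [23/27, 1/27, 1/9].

H(X) = -Σ p(x) log₂ p(x)
  -23/27 × log₂(23/27) = 0.1971
  -1/27 × log₂(1/27) = 0.1761
  -1/9 × log₂(1/9) = 0.3522
H(X) = 0.7254 bits


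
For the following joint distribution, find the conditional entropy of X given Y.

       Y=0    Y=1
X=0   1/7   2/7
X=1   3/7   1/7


H(X|Y) = Σ_y p(y) H(X|Y=y)
  p(Y=0) = 4/7, H(X|Y=0) = 0.8113
  p(Y=1) = 3/7, H(X|Y=1) = 0.9183
H(X|Y) = 0.5714×0.8113 + 0.4286×0.9183 = 0.8571 bits


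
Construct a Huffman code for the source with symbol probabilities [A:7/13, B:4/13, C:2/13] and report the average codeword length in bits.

Huffman tree construction:
Combine smallest probabilities repeatedly
Resulting codes:
  A: 1 (length 1)
  B: 01 (length 2)
  C: 00 (length 2)
Average length = Σ p(s) × length(s) = 1.4615 bits


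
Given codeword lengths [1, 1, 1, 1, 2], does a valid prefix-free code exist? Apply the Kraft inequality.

Kraft inequality: Σ 2^(-l_i) ≤ 1 for prefix-free code
Calculating: 2^(-1) + 2^(-1) + 2^(-1) + 2^(-1) + 2^(-2)
= 0.5 + 0.5 + 0.5 + 0.5 + 0.25
= 2.2500
Since 2.2500 > 1, prefix-free code does not exist


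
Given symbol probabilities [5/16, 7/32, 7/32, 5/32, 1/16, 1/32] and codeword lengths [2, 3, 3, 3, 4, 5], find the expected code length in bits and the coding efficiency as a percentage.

Average length L = Σ p_i × l_i = 2.8125 bits
Entropy H = 2.3084 bits
Efficiency η = H/L × 100% = 82.08%


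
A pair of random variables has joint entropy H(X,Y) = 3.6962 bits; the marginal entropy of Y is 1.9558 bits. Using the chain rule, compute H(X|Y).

Chain rule: H(X,Y) = H(X|Y) + H(Y)
H(X|Y) = H(X,Y) - H(Y) = 3.6962 - 1.9558 = 1.7404 bits


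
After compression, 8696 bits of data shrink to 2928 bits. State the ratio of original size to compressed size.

Compression ratio = Original / Compressed
= 8696 / 2928 = 2.97:1


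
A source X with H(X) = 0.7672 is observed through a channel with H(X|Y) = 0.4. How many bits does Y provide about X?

I(X;Y) = H(X) - H(X|Y)
I(X;Y) = 0.7672 - 0.4 = 0.3672 bits


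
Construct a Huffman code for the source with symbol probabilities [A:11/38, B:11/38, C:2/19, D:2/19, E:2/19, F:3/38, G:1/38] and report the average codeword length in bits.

Huffman tree construction:
Combine smallest probabilities repeatedly
Resulting codes:
  A: 10 (length 2)
  B: 11 (length 2)
  C: 000 (length 3)
  D: 001 (length 3)
  E: 010 (length 3)
  F: 0111 (length 4)
  G: 0110 (length 4)
Average length = Σ p(s) × length(s) = 2.5263 bits


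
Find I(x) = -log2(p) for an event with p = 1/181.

Information content I(x) = -log₂(p(x))
I = -log₂(1/181) = -log₂(0.0055)
I = 7.4998 bits


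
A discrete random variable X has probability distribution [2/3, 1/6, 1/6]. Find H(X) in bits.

H(X) = -Σ p(x) log₂ p(x)
  -2/3 × log₂(2/3) = 0.3900
  -1/6 × log₂(1/6) = 0.4308
  -1/6 × log₂(1/6) = 0.4308
H(X) = 1.2516 bits


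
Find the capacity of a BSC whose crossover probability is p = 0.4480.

For BSC with error probability p:
C = 1 - H(p) where H(p) is binary entropy
H(0.4480) = -0.4480 × log₂(0.4480) - 0.5520 × log₂(0.5520)
H(p) = 0.9922
C = 1 - 0.9922 = 0.0078 bits/use


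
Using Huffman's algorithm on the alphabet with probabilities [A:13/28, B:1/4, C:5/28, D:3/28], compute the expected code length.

Huffman tree construction:
Combine smallest probabilities repeatedly
Resulting codes:
  A: 0 (length 1)
  B: 10 (length 2)
  C: 111 (length 3)
  D: 110 (length 3)
Average length = Σ p(s) × length(s) = 1.8214 bits


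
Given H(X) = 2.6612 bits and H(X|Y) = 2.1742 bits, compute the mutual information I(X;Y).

I(X;Y) = H(X) - H(X|Y)
I(X;Y) = 2.6612 - 2.1742 = 0.487 bits


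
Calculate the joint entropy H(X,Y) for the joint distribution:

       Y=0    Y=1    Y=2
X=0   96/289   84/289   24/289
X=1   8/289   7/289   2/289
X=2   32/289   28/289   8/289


H(X,Y) = -Σ p(x,y) log₂ p(x,y)
  p(0,0)=96/289: -0.3322 × log₂(0.3322) = 0.5282
  p(0,1)=84/289: -0.2907 × log₂(0.2907) = 0.5181
  p(0,2)=24/289: -0.0830 × log₂(0.0830) = 0.2981
  p(1,0)=8/289: -0.0277 × log₂(0.0277) = 0.1433
  p(1,1)=7/289: -0.0242 × log₂(0.0242) = 0.1300
  p(1,2)=2/289: -0.0069 × log₂(0.0069) = 0.0497
  p(2,0)=32/289: -0.1107 × log₂(0.1107) = 0.3515
  p(2,1)=28/289: -0.0969 × log₂(0.0969) = 0.3263
  p(2,2)=8/289: -0.0277 × log₂(0.0277) = 0.1433
H(X,Y) = 2.4884 bits


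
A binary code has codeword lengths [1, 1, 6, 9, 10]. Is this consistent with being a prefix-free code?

Kraft inequality: Σ 2^(-l_i) ≤ 1 for prefix-free code
Calculating: 2^(-1) + 2^(-1) + 2^(-6) + 2^(-9) + 2^(-10)
= 0.5 + 0.5 + 0.015625 + 0.001953125 + 0.0009765625
= 1.0186
Since 1.0186 > 1, prefix-free code does not exist


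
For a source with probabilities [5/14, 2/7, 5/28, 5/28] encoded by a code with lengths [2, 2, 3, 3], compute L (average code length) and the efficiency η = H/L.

Average length L = Σ p_i × l_i = 2.3571 bits
Entropy H = 1.9345 bits
Efficiency η = H/L × 100% = 82.07%


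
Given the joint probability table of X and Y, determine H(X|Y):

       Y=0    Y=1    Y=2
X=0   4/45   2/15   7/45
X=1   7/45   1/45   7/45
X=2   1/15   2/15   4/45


H(X|Y) = Σ_y p(y) H(X|Y=y)
  p(Y=0) = 14/45, H(X|Y=0) = 1.4926
  p(Y=1) = 13/45, H(X|Y=1) = 1.3143
  p(Y=2) = 2/5, H(X|Y=2) = 1.5420
H(X|Y) = 0.3111×1.4926 + 0.2889×1.3143 + 0.4000×1.5420 = 1.4609 bits


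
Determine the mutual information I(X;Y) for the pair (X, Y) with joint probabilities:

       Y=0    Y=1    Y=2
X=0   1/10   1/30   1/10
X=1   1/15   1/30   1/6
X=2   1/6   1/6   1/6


H(X) = 1.4984, H(Y) = 1.5410, H(X,Y) = 2.9753
I(X;Y) = H(X) + H(Y) - H(X,Y) = 0.0641 bits


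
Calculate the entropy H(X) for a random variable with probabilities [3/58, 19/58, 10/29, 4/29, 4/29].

H(X) = -Σ p(x) log₂ p(x)
  -3/58 × log₂(3/58) = 0.2210
  -19/58 × log₂(19/58) = 0.5274
  -10/29 × log₂(10/29) = 0.5297
  -4/29 × log₂(4/29) = 0.3942
  -4/29 × log₂(4/29) = 0.3942
H(X) = 2.0665 bits


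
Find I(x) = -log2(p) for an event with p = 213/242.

Information content I(x) = -log₂(p(x))
I = -log₂(213/242) = -log₂(0.8802)
I = 0.1842 bits


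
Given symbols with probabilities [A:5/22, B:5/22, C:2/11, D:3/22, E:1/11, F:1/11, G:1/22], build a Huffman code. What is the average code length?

Huffman tree construction:
Combine smallest probabilities repeatedly
Resulting codes:
  A: 00 (length 2)
  B: 01 (length 2)
  C: 111 (length 3)
  D: 101 (length 3)
  E: 1101 (length 4)
  F: 100 (length 3)
  G: 1100 (length 4)
Average length = Σ p(s) × length(s) = 2.6818 bits


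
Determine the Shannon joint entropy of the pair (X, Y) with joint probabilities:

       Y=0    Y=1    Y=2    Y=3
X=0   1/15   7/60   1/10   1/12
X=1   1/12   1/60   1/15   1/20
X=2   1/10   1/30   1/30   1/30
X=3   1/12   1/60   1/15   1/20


H(X,Y) = -Σ p(x,y) log₂ p(x,y)
  p(0,0)=1/15: -0.0667 × log₂(0.0667) = 0.2605
  p(0,1)=7/60: -0.1167 × log₂(0.1167) = 0.3616
  p(0,2)=1/10: -0.1000 × log₂(0.1000) = 0.3322
  p(0,3)=1/12: -0.0833 × log₂(0.0833) = 0.2987
  p(1,0)=1/12: -0.0833 × log₂(0.0833) = 0.2987
  p(1,1)=1/60: -0.0167 × log₂(0.0167) = 0.0984
  p(1,2)=1/15: -0.0667 × log₂(0.0667) = 0.2605
  p(1,3)=1/20: -0.0500 × log₂(0.0500) = 0.2161
  p(2,0)=1/10: -0.1000 × log₂(0.1000) = 0.3322
  p(2,1)=1/30: -0.0333 × log₂(0.0333) = 0.1636
  p(2,2)=1/30: -0.0333 × log₂(0.0333) = 0.1636
  p(2,3)=1/30: -0.0333 × log₂(0.0333) = 0.1636
  p(3,0)=1/12: -0.0833 × log₂(0.0833) = 0.2987
  p(3,1)=1/60: -0.0167 × log₂(0.0167) = 0.0984
  p(3,2)=1/15: -0.0667 × log₂(0.0667) = 0.2605
  p(3,3)=1/20: -0.0500 × log₂(0.0500) = 0.2161
H(X,Y) = 3.8234 bits


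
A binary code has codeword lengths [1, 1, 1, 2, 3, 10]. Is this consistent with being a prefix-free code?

Kraft inequality: Σ 2^(-l_i) ≤ 1 for prefix-free code
Calculating: 2^(-1) + 2^(-1) + 2^(-1) + 2^(-2) + 2^(-3) + 2^(-10)
= 0.5 + 0.5 + 0.5 + 0.25 + 0.125 + 0.0009765625
= 1.8760
Since 1.8760 > 1, prefix-free code does not exist


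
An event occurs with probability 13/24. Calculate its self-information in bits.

Information content I(x) = -log₂(p(x))
I = -log₂(13/24) = -log₂(0.5417)
I = 0.8845 bits


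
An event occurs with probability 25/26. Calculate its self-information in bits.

Information content I(x) = -log₂(p(x))
I = -log₂(25/26) = -log₂(0.9615)
I = 0.0566 bits


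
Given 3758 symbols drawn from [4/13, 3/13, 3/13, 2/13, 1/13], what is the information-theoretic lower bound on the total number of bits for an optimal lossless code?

Entropy H = 2.1997 bits/symbol
Minimum bits = H × n = 2.1997 × 3758
= 8266.43 bits


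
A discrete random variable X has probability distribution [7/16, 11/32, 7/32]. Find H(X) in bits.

H(X) = -Σ p(x) log₂ p(x)
  -7/16 × log₂(7/16) = 0.5218
  -11/32 × log₂(11/32) = 0.5296
  -7/32 × log₂(7/32) = 0.4796
H(X) = 1.5310 bits


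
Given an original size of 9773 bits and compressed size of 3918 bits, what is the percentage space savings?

Space savings = (1 - Compressed/Original) × 100%
= (1 - 3918/9773) × 100%
= 59.91%


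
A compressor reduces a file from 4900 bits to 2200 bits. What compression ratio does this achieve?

Compression ratio = Original / Compressed
= 4900 / 2200 = 2.23:1


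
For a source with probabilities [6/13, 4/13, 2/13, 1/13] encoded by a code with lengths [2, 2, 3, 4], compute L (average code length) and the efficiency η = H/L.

Average length L = Σ p_i × l_i = 2.3077 bits
Entropy H = 1.7381 bits
Efficiency η = H/L × 100% = 75.32%


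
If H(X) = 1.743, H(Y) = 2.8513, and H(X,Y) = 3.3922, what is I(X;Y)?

I(X;Y) = H(X) + H(Y) - H(X,Y)
I(X;Y) = 1.743 + 2.8513 - 3.3922 = 1.2021 bits


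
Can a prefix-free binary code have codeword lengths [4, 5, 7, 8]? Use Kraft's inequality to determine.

Kraft inequality: Σ 2^(-l_i) ≤ 1 for prefix-free code
Calculating: 2^(-4) + 2^(-5) + 2^(-7) + 2^(-8)
= 0.0625 + 0.03125 + 0.0078125 + 0.00390625
= 0.1055
Since 0.1055 ≤ 1, prefix-free code exists


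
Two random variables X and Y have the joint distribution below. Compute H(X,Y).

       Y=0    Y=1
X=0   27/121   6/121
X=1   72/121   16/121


H(X,Y) = -Σ p(x,y) log₂ p(x,y)
  p(0,0)=27/121: -0.2231 × log₂(0.2231) = 0.4829
  p(0,1)=6/121: -0.0496 × log₂(0.0496) = 0.2149
  p(1,0)=72/121: -0.5950 × log₂(0.5950) = 0.4456
  p(1,1)=16/121: -0.1322 × log₂(0.1322) = 0.3860
H(X,Y) = 1.5294 bits


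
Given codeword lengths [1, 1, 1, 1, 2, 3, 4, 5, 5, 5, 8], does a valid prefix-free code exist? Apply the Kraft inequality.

Kraft inequality: Σ 2^(-l_i) ≤ 1 for prefix-free code
Calculating: 2^(-1) + 2^(-1) + 2^(-1) + 2^(-1) + 2^(-2) + 2^(-3) + 2^(-4) + 2^(-5) + 2^(-5) + 2^(-5) + 2^(-8)
= 0.5 + 0.5 + 0.5 + 0.5 + 0.25 + 0.125 + 0.0625 + 0.03125 + 0.03125 + 0.03125 + 0.00390625
= 2.5352
Since 2.5352 > 1, prefix-free code does not exist


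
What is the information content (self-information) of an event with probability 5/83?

Information content I(x) = -log₂(p(x))
I = -log₂(5/83) = -log₂(0.0602)
I = 4.0531 bits


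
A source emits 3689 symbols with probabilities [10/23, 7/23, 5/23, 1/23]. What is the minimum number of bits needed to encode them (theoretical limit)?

Entropy H = 1.7201 bits/symbol
Minimum bits = H × n = 1.7201 × 3689
= 6345.32 bits


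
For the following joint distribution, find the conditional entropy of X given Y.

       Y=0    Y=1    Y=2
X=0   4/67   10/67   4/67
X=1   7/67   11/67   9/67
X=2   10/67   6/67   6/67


H(X|Y) = Σ_y p(y) H(X|Y=y)
  p(Y=0) = 21/67, H(X|Y=0) = 1.4937
  p(Y=1) = 27/67, H(X|Y=1) = 1.5407
  p(Y=2) = 19/67, H(X|Y=2) = 1.5090
H(X|Y) = 0.3134×1.4937 + 0.4030×1.5407 + 0.2836×1.5090 = 1.5170 bits


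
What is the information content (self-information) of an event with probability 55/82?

Information content I(x) = -log₂(p(x))
I = -log₂(55/82) = -log₂(0.6707)
I = 0.5762 bits


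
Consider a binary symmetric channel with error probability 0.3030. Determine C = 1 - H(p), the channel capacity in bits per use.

For BSC with error probability p:
C = 1 - H(p) where H(p) is binary entropy
H(0.3030) = -0.3030 × log₂(0.3030) - 0.6970 × log₂(0.6970)
H(p) = 0.8849
C = 1 - 0.8849 = 0.1151 bits/use


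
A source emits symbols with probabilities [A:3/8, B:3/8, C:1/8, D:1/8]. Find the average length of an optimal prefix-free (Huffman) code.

Huffman tree construction:
Combine smallest probabilities repeatedly
Resulting codes:
  A: 11 (length 2)
  B: 0 (length 1)
  C: 100 (length 3)
  D: 101 (length 3)
Average length = Σ p(s) × length(s) = 1.8750 bits


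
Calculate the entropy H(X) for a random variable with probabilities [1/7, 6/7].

H(X) = -Σ p(x) log₂ p(x)
  -1/7 × log₂(1/7) = 0.4011
  -6/7 × log₂(6/7) = 0.1906
H(X) = 0.5917 bits


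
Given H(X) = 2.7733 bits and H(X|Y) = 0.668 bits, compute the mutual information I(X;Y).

I(X;Y) = H(X) - H(X|Y)
I(X;Y) = 2.7733 - 0.668 = 2.1053 bits


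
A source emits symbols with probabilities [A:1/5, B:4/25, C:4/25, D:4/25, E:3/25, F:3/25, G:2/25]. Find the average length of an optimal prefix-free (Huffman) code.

Huffman tree construction:
Combine smallest probabilities repeatedly
Resulting codes:
  A: 00 (length 2)
  B: 101 (length 3)
  C: 110 (length 3)
  D: 111 (length 3)
  E: 011 (length 3)
  F: 100 (length 3)
  G: 010 (length 3)
Average length = Σ p(s) × length(s) = 2.8000 bits


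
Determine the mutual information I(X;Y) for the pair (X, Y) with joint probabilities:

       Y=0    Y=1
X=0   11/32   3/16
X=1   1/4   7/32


H(X) = 0.9972, H(Y) = 0.9745, H(X,Y) = 1.9620
I(X;Y) = H(X) + H(Y) - H(X,Y) = 0.0096 bits


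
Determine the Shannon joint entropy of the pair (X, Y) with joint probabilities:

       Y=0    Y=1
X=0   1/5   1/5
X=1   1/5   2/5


H(X,Y) = -Σ p(x,y) log₂ p(x,y)
  p(0,0)=1/5: -0.2000 × log₂(0.2000) = 0.4644
  p(0,1)=1/5: -0.2000 × log₂(0.2000) = 0.4644
  p(1,0)=1/5: -0.2000 × log₂(0.2000) = 0.4644
  p(1,1)=2/5: -0.4000 × log₂(0.4000) = 0.5288
H(X,Y) = 1.9219 bits


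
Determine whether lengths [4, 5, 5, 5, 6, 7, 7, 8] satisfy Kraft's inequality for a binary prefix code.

Kraft inequality: Σ 2^(-l_i) ≤ 1 for prefix-free code
Calculating: 2^(-4) + 2^(-5) + 2^(-5) + 2^(-5) + 2^(-6) + 2^(-7) + 2^(-7) + 2^(-8)
= 0.0625 + 0.03125 + 0.03125 + 0.03125 + 0.015625 + 0.0078125 + 0.0078125 + 0.00390625
= 0.1914
Since 0.1914 ≤ 1, prefix-free code exists


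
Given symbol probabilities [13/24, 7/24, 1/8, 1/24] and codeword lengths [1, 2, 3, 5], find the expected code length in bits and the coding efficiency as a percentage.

Average length L = Σ p_i × l_i = 1.7083 bits
Entropy H = 1.5636 bits
Efficiency η = H/L × 100% = 91.53%


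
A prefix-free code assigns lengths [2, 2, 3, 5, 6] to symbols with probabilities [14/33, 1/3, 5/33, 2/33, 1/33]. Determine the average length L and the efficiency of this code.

Average length L = Σ p_i × l_i = 2.4545 bits
Entropy H = 1.8636 bits
Efficiency η = H/L × 100% = 75.92%


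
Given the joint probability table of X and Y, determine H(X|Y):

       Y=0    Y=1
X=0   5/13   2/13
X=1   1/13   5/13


H(X|Y) = Σ_y p(y) H(X|Y=y)
  p(Y=0) = 6/13, H(X|Y=0) = 0.6500
  p(Y=1) = 7/13, H(X|Y=1) = 0.8631
H(X|Y) = 0.4615×0.6500 + 0.5385×0.8631 = 0.7648 bits


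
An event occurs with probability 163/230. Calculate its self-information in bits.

Information content I(x) = -log₂(p(x))
I = -log₂(163/230) = -log₂(0.7087)
I = 0.4968 bits


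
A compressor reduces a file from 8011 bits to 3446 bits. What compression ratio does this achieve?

Compression ratio = Original / Compressed
= 8011 / 3446 = 2.32:1


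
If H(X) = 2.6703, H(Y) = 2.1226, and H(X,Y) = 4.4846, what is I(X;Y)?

I(X;Y) = H(X) + H(Y) - H(X,Y)
I(X;Y) = 2.6703 + 2.1226 - 4.4846 = 0.3083 bits


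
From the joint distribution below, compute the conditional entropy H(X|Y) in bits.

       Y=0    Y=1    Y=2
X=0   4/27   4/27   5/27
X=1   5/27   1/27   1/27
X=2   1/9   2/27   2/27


H(X|Y) = Σ_y p(y) H(X|Y=y)
  p(Y=0) = 4/9, H(X|Y=0) = 1.5546
  p(Y=1) = 7/27, H(X|Y=1) = 1.3788
  p(Y=2) = 8/27, H(X|Y=2) = 1.2988
H(X|Y) = 0.4444×1.5546 + 0.2593×1.3788 + 0.2963×1.2988 = 1.4332 bits
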